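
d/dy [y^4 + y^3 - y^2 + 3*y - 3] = 4*y^3 + 3*y^2 - 2*y + 3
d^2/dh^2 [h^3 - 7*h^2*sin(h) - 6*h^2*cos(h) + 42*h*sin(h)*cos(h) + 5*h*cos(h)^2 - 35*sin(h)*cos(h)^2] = 7*h^2*sin(h) + 6*h^2*cos(h) + 24*h*sin(h) - 84*h*sin(2*h) - 28*h*cos(h) - 10*h*cos(2*h) + 6*h - 21*sin(h)/4 - 10*sin(2*h) + 315*sin(3*h)/4 - 12*cos(h) + 84*cos(2*h)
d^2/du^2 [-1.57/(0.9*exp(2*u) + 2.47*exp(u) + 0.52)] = (-1.57*(1.8*exp(u) + 2.47)*(3.6*exp(u) + 4.94)*exp(u) + (5.652*exp(u) + 3.8779)*(0.9*exp(2*u) + 2.47*exp(u) + 0.52))*exp(u)/(0.9*exp(2*u) + 2.47*exp(u) + 0.52)^3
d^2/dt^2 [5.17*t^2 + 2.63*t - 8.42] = 10.3400000000000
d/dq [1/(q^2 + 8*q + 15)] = 2*(-q - 4)/(q^2 + 8*q + 15)^2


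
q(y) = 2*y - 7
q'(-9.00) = 2.00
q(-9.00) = -25.00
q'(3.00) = 2.00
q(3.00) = -1.00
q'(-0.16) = 2.00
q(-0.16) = -7.32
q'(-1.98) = 2.00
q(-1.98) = -10.96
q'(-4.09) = 2.00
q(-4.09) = -15.18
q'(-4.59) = 2.00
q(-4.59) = -16.18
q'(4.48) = 2.00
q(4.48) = 1.96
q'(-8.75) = 2.00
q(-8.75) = -24.50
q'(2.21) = 2.00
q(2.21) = -2.58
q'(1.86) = 2.00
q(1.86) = -3.28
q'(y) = 2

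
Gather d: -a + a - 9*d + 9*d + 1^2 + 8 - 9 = 0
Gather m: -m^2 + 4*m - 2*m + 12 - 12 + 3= -m^2 + 2*m + 3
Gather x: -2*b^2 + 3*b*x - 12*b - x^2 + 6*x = -2*b^2 - 12*b - x^2 + x*(3*b + 6)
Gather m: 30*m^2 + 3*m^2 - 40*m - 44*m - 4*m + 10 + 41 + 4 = 33*m^2 - 88*m + 55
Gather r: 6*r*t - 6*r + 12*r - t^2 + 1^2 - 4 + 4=r*(6*t + 6) - t^2 + 1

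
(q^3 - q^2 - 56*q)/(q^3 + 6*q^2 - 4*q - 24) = q*(q^2 - q - 56)/(q^3 + 6*q^2 - 4*q - 24)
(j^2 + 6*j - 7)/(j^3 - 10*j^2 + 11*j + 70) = (j^2 + 6*j - 7)/(j^3 - 10*j^2 + 11*j + 70)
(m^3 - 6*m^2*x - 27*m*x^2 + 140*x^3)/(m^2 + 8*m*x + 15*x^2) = (m^2 - 11*m*x + 28*x^2)/(m + 3*x)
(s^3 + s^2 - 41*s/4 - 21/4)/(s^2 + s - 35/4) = (2*s^2 - 5*s - 3)/(2*s - 5)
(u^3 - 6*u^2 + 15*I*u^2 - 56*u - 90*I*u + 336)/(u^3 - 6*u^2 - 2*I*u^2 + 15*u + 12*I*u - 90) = (u^2 + 15*I*u - 56)/(u^2 - 2*I*u + 15)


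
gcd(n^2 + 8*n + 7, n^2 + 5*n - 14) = n + 7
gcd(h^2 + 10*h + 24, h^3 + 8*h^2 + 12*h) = h + 6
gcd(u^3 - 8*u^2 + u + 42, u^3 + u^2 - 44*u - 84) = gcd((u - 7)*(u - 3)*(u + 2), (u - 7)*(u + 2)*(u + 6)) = u^2 - 5*u - 14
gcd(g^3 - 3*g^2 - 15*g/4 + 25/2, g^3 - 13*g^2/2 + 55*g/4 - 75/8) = g^2 - 5*g + 25/4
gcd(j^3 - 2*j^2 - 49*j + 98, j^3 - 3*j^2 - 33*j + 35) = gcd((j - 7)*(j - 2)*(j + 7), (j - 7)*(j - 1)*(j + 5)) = j - 7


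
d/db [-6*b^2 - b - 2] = -12*b - 1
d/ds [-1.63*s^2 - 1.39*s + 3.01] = -3.26*s - 1.39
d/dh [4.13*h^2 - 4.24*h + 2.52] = 8.26*h - 4.24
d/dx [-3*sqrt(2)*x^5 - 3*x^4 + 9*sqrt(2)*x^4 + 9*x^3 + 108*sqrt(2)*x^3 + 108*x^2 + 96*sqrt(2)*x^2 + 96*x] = -15*sqrt(2)*x^4 - 12*x^3 + 36*sqrt(2)*x^3 + 27*x^2 + 324*sqrt(2)*x^2 + 216*x + 192*sqrt(2)*x + 96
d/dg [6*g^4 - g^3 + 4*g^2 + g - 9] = 24*g^3 - 3*g^2 + 8*g + 1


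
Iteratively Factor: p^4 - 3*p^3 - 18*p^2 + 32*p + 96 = (p + 3)*(p^3 - 6*p^2 + 32) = (p + 2)*(p + 3)*(p^2 - 8*p + 16) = (p - 4)*(p + 2)*(p + 3)*(p - 4)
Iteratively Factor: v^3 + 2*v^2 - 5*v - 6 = (v + 3)*(v^2 - v - 2) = (v - 2)*(v + 3)*(v + 1)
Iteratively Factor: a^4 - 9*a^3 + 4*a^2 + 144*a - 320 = (a + 4)*(a^3 - 13*a^2 + 56*a - 80) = (a - 5)*(a + 4)*(a^2 - 8*a + 16) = (a - 5)*(a - 4)*(a + 4)*(a - 4)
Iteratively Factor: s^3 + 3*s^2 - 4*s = (s - 1)*(s^2 + 4*s) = s*(s - 1)*(s + 4)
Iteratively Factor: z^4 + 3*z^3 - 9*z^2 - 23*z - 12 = (z + 1)*(z^3 + 2*z^2 - 11*z - 12) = (z + 1)^2*(z^2 + z - 12) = (z + 1)^2*(z + 4)*(z - 3)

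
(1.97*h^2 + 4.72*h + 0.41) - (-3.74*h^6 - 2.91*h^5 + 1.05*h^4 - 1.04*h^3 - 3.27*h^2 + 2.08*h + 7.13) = 3.74*h^6 + 2.91*h^5 - 1.05*h^4 + 1.04*h^3 + 5.24*h^2 + 2.64*h - 6.72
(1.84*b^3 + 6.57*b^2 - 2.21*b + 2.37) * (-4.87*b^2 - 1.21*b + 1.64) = -8.9608*b^5 - 34.2223*b^4 + 5.8306*b^3 + 1.907*b^2 - 6.4921*b + 3.8868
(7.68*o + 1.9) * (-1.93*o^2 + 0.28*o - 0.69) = -14.8224*o^3 - 1.5166*o^2 - 4.7672*o - 1.311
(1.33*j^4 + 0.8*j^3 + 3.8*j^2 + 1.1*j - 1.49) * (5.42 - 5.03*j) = -6.6899*j^5 + 3.1846*j^4 - 14.778*j^3 + 15.063*j^2 + 13.4567*j - 8.0758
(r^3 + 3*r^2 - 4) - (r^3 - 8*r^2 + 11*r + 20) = 11*r^2 - 11*r - 24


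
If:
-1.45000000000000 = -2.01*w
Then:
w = 0.72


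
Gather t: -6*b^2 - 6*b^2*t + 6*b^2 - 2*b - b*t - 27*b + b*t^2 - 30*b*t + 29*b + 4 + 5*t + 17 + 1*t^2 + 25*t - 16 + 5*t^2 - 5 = t^2*(b + 6) + t*(-6*b^2 - 31*b + 30)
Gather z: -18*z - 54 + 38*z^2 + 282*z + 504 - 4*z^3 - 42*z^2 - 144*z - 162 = -4*z^3 - 4*z^2 + 120*z + 288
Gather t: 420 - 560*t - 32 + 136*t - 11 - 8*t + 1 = 378 - 432*t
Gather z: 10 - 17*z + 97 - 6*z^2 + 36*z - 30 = -6*z^2 + 19*z + 77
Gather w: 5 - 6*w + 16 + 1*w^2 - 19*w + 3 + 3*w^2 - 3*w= 4*w^2 - 28*w + 24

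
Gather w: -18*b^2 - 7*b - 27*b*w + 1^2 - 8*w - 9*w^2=-18*b^2 - 7*b - 9*w^2 + w*(-27*b - 8) + 1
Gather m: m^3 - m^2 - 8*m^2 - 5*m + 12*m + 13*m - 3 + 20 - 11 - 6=m^3 - 9*m^2 + 20*m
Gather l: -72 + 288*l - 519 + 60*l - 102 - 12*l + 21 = 336*l - 672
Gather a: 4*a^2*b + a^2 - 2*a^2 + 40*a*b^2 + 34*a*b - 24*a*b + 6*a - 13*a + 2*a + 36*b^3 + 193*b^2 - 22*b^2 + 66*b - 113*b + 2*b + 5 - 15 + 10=a^2*(4*b - 1) + a*(40*b^2 + 10*b - 5) + 36*b^3 + 171*b^2 - 45*b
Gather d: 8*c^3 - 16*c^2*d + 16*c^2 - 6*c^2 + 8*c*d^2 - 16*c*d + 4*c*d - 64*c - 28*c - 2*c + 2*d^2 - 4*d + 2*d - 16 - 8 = 8*c^3 + 10*c^2 - 94*c + d^2*(8*c + 2) + d*(-16*c^2 - 12*c - 2) - 24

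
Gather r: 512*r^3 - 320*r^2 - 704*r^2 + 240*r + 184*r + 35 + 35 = 512*r^3 - 1024*r^2 + 424*r + 70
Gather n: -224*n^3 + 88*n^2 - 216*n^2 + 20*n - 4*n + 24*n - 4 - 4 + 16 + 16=-224*n^3 - 128*n^2 + 40*n + 24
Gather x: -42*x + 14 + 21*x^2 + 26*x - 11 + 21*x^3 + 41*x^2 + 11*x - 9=21*x^3 + 62*x^2 - 5*x - 6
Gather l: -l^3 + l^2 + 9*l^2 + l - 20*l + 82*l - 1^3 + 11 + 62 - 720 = -l^3 + 10*l^2 + 63*l - 648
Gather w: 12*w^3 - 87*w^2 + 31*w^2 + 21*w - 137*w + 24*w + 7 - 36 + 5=12*w^3 - 56*w^2 - 92*w - 24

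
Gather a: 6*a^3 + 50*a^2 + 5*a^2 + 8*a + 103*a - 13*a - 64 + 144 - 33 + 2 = 6*a^3 + 55*a^2 + 98*a + 49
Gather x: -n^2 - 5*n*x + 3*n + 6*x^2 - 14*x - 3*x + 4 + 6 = -n^2 + 3*n + 6*x^2 + x*(-5*n - 17) + 10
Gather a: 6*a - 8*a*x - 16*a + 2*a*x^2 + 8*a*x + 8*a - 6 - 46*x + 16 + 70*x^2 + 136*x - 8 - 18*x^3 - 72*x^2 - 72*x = a*(2*x^2 - 2) - 18*x^3 - 2*x^2 + 18*x + 2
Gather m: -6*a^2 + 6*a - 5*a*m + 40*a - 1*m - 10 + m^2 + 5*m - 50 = -6*a^2 + 46*a + m^2 + m*(4 - 5*a) - 60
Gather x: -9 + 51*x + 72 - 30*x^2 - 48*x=-30*x^2 + 3*x + 63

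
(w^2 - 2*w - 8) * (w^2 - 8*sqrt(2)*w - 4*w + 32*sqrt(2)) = w^4 - 8*sqrt(2)*w^3 - 6*w^3 + 48*sqrt(2)*w^2 + 32*w - 256*sqrt(2)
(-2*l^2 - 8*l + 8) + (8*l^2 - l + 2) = 6*l^2 - 9*l + 10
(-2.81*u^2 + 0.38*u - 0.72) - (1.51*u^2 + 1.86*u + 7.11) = -4.32*u^2 - 1.48*u - 7.83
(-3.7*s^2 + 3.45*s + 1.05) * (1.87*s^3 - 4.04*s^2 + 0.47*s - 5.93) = -6.919*s^5 + 21.3995*s^4 - 13.7135*s^3 + 19.3205*s^2 - 19.965*s - 6.2265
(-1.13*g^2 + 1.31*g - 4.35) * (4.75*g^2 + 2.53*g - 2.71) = -5.3675*g^4 + 3.3636*g^3 - 14.2859*g^2 - 14.5556*g + 11.7885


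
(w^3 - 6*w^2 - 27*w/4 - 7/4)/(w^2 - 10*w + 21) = (w^2 + w + 1/4)/(w - 3)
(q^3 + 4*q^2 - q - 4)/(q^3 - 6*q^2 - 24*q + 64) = (q^2 - 1)/(q^2 - 10*q + 16)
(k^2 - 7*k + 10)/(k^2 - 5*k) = (k - 2)/k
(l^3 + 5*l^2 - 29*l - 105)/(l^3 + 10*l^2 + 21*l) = (l - 5)/l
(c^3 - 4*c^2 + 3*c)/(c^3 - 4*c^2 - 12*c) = (-c^2 + 4*c - 3)/(-c^2 + 4*c + 12)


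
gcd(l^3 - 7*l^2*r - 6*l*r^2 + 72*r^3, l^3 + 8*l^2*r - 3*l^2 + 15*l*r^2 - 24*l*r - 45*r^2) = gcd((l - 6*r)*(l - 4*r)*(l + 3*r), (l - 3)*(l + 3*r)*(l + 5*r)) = l + 3*r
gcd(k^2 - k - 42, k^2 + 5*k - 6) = k + 6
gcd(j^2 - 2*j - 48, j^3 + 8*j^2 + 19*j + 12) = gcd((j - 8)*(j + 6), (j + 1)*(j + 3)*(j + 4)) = 1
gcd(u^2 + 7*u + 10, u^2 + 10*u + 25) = u + 5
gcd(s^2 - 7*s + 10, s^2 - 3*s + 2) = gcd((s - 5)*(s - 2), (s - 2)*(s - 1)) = s - 2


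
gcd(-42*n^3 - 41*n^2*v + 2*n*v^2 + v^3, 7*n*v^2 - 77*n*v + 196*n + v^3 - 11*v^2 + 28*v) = 7*n + v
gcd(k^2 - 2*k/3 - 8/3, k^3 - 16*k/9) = k + 4/3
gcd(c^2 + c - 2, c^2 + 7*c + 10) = c + 2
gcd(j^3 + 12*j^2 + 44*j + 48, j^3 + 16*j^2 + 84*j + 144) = j^2 + 10*j + 24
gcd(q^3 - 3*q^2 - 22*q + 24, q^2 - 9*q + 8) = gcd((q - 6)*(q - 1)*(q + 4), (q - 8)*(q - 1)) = q - 1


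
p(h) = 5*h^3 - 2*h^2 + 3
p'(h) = 15*h^2 - 4*h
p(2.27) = 51.18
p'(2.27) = 68.21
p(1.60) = 18.36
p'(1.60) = 32.00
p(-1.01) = -4.19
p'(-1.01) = 19.34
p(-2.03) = -47.07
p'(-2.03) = 69.93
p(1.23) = 9.28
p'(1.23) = 17.77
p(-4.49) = -489.91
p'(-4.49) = 320.36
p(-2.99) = -148.53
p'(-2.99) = 146.06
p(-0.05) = 2.99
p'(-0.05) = 0.24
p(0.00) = 3.00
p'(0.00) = 0.00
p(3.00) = 120.00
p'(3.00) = 123.00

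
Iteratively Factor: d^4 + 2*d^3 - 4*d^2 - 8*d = (d + 2)*(d^3 - 4*d) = (d - 2)*(d + 2)*(d^2 + 2*d) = d*(d - 2)*(d + 2)*(d + 2)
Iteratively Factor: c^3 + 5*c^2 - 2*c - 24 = (c - 2)*(c^2 + 7*c + 12) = (c - 2)*(c + 3)*(c + 4)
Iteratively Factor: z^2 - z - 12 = (z + 3)*(z - 4)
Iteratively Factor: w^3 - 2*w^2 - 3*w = (w + 1)*(w^2 - 3*w) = (w - 3)*(w + 1)*(w)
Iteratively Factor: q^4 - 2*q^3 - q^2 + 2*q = (q)*(q^3 - 2*q^2 - q + 2) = q*(q + 1)*(q^2 - 3*q + 2) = q*(q - 1)*(q + 1)*(q - 2)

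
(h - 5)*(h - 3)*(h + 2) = h^3 - 6*h^2 - h + 30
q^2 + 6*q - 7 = (q - 1)*(q + 7)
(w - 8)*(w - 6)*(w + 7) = w^3 - 7*w^2 - 50*w + 336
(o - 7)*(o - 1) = o^2 - 8*o + 7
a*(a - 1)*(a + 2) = a^3 + a^2 - 2*a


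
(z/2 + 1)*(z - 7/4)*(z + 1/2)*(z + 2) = z^4/2 + 11*z^3/8 - 15*z^2/16 - 17*z/4 - 7/4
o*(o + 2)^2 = o^3 + 4*o^2 + 4*o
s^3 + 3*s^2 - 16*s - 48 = (s - 4)*(s + 3)*(s + 4)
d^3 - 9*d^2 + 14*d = d*(d - 7)*(d - 2)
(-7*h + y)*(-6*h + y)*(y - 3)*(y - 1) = 42*h^2*y^2 - 168*h^2*y + 126*h^2 - 13*h*y^3 + 52*h*y^2 - 39*h*y + y^4 - 4*y^3 + 3*y^2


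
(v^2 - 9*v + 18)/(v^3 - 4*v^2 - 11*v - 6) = (v - 3)/(v^2 + 2*v + 1)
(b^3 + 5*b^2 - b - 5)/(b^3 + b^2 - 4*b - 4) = (b^2 + 4*b - 5)/(b^2 - 4)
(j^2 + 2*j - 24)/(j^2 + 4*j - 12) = (j - 4)/(j - 2)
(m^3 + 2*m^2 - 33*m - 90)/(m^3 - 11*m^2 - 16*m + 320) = (m^2 - 3*m - 18)/(m^2 - 16*m + 64)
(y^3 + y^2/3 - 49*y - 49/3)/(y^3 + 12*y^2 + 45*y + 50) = (3*y^3 + y^2 - 147*y - 49)/(3*(y^3 + 12*y^2 + 45*y + 50))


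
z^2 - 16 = (z - 4)*(z + 4)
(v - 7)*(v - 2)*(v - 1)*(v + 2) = v^4 - 8*v^3 + 3*v^2 + 32*v - 28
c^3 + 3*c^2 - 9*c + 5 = (c - 1)^2*(c + 5)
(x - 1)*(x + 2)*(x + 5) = x^3 + 6*x^2 + 3*x - 10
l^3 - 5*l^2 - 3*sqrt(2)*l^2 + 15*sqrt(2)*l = l*(l - 5)*(l - 3*sqrt(2))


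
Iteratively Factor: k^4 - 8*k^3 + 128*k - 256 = (k - 4)*(k^3 - 4*k^2 - 16*k + 64) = (k - 4)*(k + 4)*(k^2 - 8*k + 16) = (k - 4)^2*(k + 4)*(k - 4)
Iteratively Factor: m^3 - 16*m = (m - 4)*(m^2 + 4*m) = (m - 4)*(m + 4)*(m)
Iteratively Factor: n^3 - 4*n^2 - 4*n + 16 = (n + 2)*(n^2 - 6*n + 8) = (n - 2)*(n + 2)*(n - 4)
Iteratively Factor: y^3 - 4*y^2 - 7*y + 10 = (y + 2)*(y^2 - 6*y + 5) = (y - 5)*(y + 2)*(y - 1)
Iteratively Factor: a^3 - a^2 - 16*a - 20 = (a + 2)*(a^2 - 3*a - 10) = (a - 5)*(a + 2)*(a + 2)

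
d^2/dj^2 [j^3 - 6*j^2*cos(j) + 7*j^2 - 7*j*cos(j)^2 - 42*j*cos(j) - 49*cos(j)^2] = 6*j^2*cos(j) + 24*j*sin(j) + 42*j*cos(j) + 14*j*cos(2*j) + 6*j + 84*sin(j) + 14*sin(2*j) - 12*cos(j) + 98*cos(2*j) + 14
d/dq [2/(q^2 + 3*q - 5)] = 2*(-2*q - 3)/(q^2 + 3*q - 5)^2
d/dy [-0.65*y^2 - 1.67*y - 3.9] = -1.3*y - 1.67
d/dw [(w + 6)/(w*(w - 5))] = (-w^2 - 12*w + 30)/(w^2*(w^2 - 10*w + 25))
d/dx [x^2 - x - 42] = 2*x - 1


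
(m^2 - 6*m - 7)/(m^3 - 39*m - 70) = (m + 1)/(m^2 + 7*m + 10)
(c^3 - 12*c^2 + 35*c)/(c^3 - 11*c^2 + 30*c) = (c - 7)/(c - 6)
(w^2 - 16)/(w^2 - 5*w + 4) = (w + 4)/(w - 1)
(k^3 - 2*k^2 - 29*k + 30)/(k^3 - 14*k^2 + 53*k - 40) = (k^2 - k - 30)/(k^2 - 13*k + 40)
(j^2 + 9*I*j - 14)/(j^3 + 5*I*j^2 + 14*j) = (j + 2*I)/(j*(j - 2*I))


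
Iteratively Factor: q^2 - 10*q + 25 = (q - 5)*(q - 5)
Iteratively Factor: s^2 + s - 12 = (s + 4)*(s - 3)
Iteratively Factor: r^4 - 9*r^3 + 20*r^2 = (r)*(r^3 - 9*r^2 + 20*r) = r*(r - 4)*(r^2 - 5*r) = r^2*(r - 4)*(r - 5)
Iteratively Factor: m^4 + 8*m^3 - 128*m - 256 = (m + 4)*(m^3 + 4*m^2 - 16*m - 64) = (m - 4)*(m + 4)*(m^2 + 8*m + 16) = (m - 4)*(m + 4)^2*(m + 4)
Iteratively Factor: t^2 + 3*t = (t + 3)*(t)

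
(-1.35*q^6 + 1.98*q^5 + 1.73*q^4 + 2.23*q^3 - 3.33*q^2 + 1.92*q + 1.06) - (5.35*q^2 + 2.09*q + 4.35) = -1.35*q^6 + 1.98*q^5 + 1.73*q^4 + 2.23*q^3 - 8.68*q^2 - 0.17*q - 3.29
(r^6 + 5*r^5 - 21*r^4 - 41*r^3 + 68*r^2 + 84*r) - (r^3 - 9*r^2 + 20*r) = r^6 + 5*r^5 - 21*r^4 - 42*r^3 + 77*r^2 + 64*r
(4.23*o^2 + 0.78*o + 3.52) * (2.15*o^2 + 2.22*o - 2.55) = 9.0945*o^4 + 11.0676*o^3 - 1.4869*o^2 + 5.8254*o - 8.976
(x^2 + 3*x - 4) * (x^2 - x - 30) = x^4 + 2*x^3 - 37*x^2 - 86*x + 120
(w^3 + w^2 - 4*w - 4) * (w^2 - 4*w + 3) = w^5 - 3*w^4 - 5*w^3 + 15*w^2 + 4*w - 12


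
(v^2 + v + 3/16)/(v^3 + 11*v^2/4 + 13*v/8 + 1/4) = (4*v + 3)/(2*(2*v^2 + 5*v + 2))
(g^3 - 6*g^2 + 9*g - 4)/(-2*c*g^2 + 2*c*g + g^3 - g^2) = (-g^2 + 5*g - 4)/(g*(2*c - g))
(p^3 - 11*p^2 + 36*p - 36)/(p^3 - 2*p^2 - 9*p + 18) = (p - 6)/(p + 3)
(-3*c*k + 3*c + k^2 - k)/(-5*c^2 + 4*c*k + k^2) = (-3*c*k + 3*c + k^2 - k)/(-5*c^2 + 4*c*k + k^2)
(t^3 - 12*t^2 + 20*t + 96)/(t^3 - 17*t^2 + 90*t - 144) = (t + 2)/(t - 3)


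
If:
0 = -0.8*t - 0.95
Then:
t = -1.19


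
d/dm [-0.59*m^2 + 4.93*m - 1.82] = 4.93 - 1.18*m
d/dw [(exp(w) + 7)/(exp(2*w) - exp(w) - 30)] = (-(exp(w) + 7)*(2*exp(w) - 1) + exp(2*w) - exp(w) - 30)*exp(w)/(-exp(2*w) + exp(w) + 30)^2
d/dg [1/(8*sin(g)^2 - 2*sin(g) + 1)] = 2*(1 - 8*sin(g))*cos(g)/(8*sin(g)^2 - 2*sin(g) + 1)^2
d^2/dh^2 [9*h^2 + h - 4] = 18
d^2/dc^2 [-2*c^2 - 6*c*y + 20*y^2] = -4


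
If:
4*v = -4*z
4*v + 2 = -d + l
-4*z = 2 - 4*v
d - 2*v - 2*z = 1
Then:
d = 1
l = 4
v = 1/4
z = -1/4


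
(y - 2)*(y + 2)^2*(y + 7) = y^4 + 9*y^3 + 10*y^2 - 36*y - 56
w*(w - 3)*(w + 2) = w^3 - w^2 - 6*w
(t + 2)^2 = t^2 + 4*t + 4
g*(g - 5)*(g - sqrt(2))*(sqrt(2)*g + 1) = sqrt(2)*g^4 - 5*sqrt(2)*g^3 - g^3 - sqrt(2)*g^2 + 5*g^2 + 5*sqrt(2)*g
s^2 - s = s*(s - 1)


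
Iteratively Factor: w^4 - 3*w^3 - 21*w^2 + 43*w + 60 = (w + 1)*(w^3 - 4*w^2 - 17*w + 60) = (w - 5)*(w + 1)*(w^2 + w - 12) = (w - 5)*(w - 3)*(w + 1)*(w + 4)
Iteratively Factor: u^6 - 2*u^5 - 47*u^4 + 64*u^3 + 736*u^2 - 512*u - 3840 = (u - 4)*(u^5 + 2*u^4 - 39*u^3 - 92*u^2 + 368*u + 960) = (u - 4)*(u + 4)*(u^4 - 2*u^3 - 31*u^2 + 32*u + 240) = (u - 4)*(u + 4)^2*(u^3 - 6*u^2 - 7*u + 60) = (u - 4)*(u + 3)*(u + 4)^2*(u^2 - 9*u + 20) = (u - 5)*(u - 4)*(u + 3)*(u + 4)^2*(u - 4)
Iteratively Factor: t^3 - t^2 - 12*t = (t)*(t^2 - t - 12) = t*(t - 4)*(t + 3)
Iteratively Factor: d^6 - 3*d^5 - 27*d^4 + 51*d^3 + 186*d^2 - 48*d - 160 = (d - 4)*(d^5 + d^4 - 23*d^3 - 41*d^2 + 22*d + 40) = (d - 4)*(d + 1)*(d^4 - 23*d^2 - 18*d + 40) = (d - 4)*(d + 1)*(d + 4)*(d^3 - 4*d^2 - 7*d + 10) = (d - 5)*(d - 4)*(d + 1)*(d + 4)*(d^2 + d - 2) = (d - 5)*(d - 4)*(d + 1)*(d + 2)*(d + 4)*(d - 1)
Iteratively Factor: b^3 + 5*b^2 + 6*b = (b + 3)*(b^2 + 2*b) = b*(b + 3)*(b + 2)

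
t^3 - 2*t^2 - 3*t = t*(t - 3)*(t + 1)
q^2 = q^2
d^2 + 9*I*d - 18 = (d + 3*I)*(d + 6*I)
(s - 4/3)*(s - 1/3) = s^2 - 5*s/3 + 4/9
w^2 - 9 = (w - 3)*(w + 3)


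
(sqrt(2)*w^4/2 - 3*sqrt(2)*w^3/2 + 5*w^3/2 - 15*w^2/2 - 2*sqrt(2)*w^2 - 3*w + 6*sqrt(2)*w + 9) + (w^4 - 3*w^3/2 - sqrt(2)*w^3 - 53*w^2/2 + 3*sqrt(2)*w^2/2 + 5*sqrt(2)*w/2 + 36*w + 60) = sqrt(2)*w^4/2 + w^4 - 5*sqrt(2)*w^3/2 + w^3 - 34*w^2 - sqrt(2)*w^2/2 + 17*sqrt(2)*w/2 + 33*w + 69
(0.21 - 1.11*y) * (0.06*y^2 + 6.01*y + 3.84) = -0.0666*y^3 - 6.6585*y^2 - 3.0003*y + 0.8064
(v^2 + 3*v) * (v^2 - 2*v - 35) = v^4 + v^3 - 41*v^2 - 105*v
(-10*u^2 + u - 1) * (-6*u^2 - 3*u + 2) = 60*u^4 + 24*u^3 - 17*u^2 + 5*u - 2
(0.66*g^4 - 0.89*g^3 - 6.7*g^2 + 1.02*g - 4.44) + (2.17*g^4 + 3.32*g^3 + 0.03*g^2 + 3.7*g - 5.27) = 2.83*g^4 + 2.43*g^3 - 6.67*g^2 + 4.72*g - 9.71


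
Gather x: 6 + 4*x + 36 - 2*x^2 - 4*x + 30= 72 - 2*x^2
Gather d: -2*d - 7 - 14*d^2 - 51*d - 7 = -14*d^2 - 53*d - 14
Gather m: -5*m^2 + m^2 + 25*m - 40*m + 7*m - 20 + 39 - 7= -4*m^2 - 8*m + 12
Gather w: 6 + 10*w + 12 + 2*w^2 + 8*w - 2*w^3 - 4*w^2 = -2*w^3 - 2*w^2 + 18*w + 18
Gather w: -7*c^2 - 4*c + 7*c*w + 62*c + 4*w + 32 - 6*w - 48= -7*c^2 + 58*c + w*(7*c - 2) - 16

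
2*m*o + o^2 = o*(2*m + o)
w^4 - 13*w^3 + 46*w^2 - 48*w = w*(w - 8)*(w - 3)*(w - 2)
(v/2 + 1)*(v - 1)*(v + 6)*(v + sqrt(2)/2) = v^4/2 + sqrt(2)*v^3/4 + 7*v^3/2 + 2*v^2 + 7*sqrt(2)*v^2/4 - 6*v + sqrt(2)*v - 3*sqrt(2)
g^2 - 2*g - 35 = (g - 7)*(g + 5)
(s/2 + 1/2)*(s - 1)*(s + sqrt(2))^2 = s^4/2 + sqrt(2)*s^3 + s^2/2 - sqrt(2)*s - 1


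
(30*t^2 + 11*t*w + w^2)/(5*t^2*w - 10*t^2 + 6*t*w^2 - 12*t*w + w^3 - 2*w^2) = (6*t + w)/(t*w - 2*t + w^2 - 2*w)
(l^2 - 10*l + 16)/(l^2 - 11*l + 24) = (l - 2)/(l - 3)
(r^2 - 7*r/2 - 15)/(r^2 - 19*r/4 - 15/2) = 2*(2*r + 5)/(4*r + 5)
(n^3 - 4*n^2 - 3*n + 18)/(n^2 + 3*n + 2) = (n^2 - 6*n + 9)/(n + 1)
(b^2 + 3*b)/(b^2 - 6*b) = (b + 3)/(b - 6)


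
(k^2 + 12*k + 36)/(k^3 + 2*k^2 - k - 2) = (k^2 + 12*k + 36)/(k^3 + 2*k^2 - k - 2)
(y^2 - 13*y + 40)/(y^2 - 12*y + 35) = (y - 8)/(y - 7)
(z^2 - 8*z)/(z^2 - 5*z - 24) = z/(z + 3)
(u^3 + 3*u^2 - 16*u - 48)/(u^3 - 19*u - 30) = (u^2 - 16)/(u^2 - 3*u - 10)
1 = 1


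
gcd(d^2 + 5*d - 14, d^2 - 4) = d - 2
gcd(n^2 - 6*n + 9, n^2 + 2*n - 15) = n - 3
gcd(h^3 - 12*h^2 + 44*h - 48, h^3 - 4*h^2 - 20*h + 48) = h^2 - 8*h + 12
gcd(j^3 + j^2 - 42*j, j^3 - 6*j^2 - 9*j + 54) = j - 6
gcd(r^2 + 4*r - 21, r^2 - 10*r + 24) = 1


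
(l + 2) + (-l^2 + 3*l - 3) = -l^2 + 4*l - 1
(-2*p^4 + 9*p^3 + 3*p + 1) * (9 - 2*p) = 4*p^5 - 36*p^4 + 81*p^3 - 6*p^2 + 25*p + 9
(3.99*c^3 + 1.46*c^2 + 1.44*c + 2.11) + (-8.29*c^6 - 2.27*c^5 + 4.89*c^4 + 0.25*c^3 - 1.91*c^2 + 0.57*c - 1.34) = -8.29*c^6 - 2.27*c^5 + 4.89*c^4 + 4.24*c^3 - 0.45*c^2 + 2.01*c + 0.77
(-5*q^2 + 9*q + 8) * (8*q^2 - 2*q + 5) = -40*q^4 + 82*q^3 + 21*q^2 + 29*q + 40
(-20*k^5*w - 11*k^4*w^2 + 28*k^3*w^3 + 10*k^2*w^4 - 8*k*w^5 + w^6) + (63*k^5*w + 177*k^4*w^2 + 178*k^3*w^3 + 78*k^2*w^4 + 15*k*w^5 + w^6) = 43*k^5*w + 166*k^4*w^2 + 206*k^3*w^3 + 88*k^2*w^4 + 7*k*w^5 + 2*w^6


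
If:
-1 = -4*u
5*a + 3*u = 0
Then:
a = -3/20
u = 1/4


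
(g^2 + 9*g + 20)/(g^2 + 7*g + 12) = (g + 5)/(g + 3)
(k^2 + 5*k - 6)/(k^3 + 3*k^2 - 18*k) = (k - 1)/(k*(k - 3))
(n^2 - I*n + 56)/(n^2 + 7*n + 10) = (n^2 - I*n + 56)/(n^2 + 7*n + 10)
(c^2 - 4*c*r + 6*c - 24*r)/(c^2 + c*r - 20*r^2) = (c + 6)/(c + 5*r)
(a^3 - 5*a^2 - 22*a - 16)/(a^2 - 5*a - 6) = (a^2 - 6*a - 16)/(a - 6)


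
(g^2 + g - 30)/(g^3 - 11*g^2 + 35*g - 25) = (g + 6)/(g^2 - 6*g + 5)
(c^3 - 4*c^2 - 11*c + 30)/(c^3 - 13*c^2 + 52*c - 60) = (c + 3)/(c - 6)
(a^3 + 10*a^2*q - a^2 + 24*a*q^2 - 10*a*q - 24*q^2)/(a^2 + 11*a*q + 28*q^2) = (a^2 + 6*a*q - a - 6*q)/(a + 7*q)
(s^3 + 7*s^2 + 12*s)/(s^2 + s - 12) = s*(s + 3)/(s - 3)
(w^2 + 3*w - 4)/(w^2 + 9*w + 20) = (w - 1)/(w + 5)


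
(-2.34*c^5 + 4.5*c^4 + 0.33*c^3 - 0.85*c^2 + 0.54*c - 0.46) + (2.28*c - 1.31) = -2.34*c^5 + 4.5*c^4 + 0.33*c^3 - 0.85*c^2 + 2.82*c - 1.77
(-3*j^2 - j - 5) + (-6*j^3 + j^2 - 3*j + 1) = -6*j^3 - 2*j^2 - 4*j - 4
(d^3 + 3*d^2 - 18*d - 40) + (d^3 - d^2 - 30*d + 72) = 2*d^3 + 2*d^2 - 48*d + 32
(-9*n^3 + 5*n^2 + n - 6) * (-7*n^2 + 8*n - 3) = 63*n^5 - 107*n^4 + 60*n^3 + 35*n^2 - 51*n + 18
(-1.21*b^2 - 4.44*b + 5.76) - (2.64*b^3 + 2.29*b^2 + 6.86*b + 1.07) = -2.64*b^3 - 3.5*b^2 - 11.3*b + 4.69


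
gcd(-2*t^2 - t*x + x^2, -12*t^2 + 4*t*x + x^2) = -2*t + x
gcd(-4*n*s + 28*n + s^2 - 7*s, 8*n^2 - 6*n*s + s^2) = -4*n + s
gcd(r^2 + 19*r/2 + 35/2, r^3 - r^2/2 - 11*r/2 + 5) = r + 5/2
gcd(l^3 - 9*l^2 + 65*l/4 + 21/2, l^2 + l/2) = l + 1/2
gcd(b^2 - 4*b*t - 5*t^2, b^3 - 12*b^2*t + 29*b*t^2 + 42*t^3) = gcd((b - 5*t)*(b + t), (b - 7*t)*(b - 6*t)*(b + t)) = b + t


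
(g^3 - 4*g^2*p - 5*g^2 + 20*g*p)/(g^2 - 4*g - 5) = g*(g - 4*p)/(g + 1)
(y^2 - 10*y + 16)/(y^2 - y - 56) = (y - 2)/(y + 7)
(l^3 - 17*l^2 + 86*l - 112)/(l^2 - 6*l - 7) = (l^2 - 10*l + 16)/(l + 1)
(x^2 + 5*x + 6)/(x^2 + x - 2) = (x + 3)/(x - 1)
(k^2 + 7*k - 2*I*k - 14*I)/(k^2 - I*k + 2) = (k + 7)/(k + I)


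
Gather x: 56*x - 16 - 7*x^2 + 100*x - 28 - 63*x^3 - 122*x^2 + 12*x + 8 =-63*x^3 - 129*x^2 + 168*x - 36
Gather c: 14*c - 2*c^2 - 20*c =-2*c^2 - 6*c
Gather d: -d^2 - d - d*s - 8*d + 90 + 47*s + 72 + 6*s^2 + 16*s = -d^2 + d*(-s - 9) + 6*s^2 + 63*s + 162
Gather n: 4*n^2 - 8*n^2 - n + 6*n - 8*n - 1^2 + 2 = -4*n^2 - 3*n + 1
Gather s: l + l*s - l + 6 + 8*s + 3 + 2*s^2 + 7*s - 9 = 2*s^2 + s*(l + 15)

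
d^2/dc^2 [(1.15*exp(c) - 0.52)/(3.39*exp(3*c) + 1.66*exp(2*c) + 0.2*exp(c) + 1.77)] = (52.86366*exp(6*c) - 34.368498*exp(5*c) - 32.138588*exp(4*c) - 96.523053*exp(3*c) + 7.289904*exp(2*c) + 5.683556*exp(c) + 3.786915)*exp(c)/(38.958219*exp(9*c) + 57.230658*exp(8*c) + 34.919712*exp(7*c) + 72.350227*exp(6*c) + 61.823148*exp(5*c) + 22.031796*exp(4*c) + 35.395433*exp(3*c) + 15.814242*exp(2*c) + 1.87974*exp(c) + 5.545233)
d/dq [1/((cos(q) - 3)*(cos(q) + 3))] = sin(2*q)/((cos(q) - 3)^2*(cos(q) + 3)^2)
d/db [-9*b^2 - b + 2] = -18*b - 1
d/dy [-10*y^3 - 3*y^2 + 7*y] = -30*y^2 - 6*y + 7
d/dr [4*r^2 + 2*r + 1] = 8*r + 2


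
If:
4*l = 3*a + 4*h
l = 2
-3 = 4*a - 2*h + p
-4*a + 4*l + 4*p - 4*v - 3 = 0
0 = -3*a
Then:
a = 0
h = 2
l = 2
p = 1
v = 9/4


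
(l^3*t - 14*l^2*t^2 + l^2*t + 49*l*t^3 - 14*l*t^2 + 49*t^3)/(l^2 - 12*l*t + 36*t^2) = t*(l^3 - 14*l^2*t + l^2 + 49*l*t^2 - 14*l*t + 49*t^2)/(l^2 - 12*l*t + 36*t^2)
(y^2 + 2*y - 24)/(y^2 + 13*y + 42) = (y - 4)/(y + 7)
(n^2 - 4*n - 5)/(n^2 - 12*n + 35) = (n + 1)/(n - 7)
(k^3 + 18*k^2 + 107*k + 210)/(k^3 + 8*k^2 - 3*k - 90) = (k + 7)/(k - 3)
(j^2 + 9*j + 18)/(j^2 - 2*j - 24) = (j^2 + 9*j + 18)/(j^2 - 2*j - 24)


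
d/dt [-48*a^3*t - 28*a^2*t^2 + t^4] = -48*a^3 - 56*a^2*t + 4*t^3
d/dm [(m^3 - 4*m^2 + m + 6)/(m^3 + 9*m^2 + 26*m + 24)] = (13*m^4 + 50*m^3 - 59*m^2 - 300*m - 132)/(m^6 + 18*m^5 + 133*m^4 + 516*m^3 + 1108*m^2 + 1248*m + 576)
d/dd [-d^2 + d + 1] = 1 - 2*d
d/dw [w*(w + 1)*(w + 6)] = 3*w^2 + 14*w + 6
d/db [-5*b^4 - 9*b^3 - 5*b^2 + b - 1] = -20*b^3 - 27*b^2 - 10*b + 1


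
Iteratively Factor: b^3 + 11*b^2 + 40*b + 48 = (b + 3)*(b^2 + 8*b + 16) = (b + 3)*(b + 4)*(b + 4)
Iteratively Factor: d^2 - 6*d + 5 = (d - 5)*(d - 1)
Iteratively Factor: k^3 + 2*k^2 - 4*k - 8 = (k - 2)*(k^2 + 4*k + 4) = (k - 2)*(k + 2)*(k + 2)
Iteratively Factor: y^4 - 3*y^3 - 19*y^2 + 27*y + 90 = (y + 3)*(y^3 - 6*y^2 - y + 30) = (y - 3)*(y + 3)*(y^2 - 3*y - 10) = (y - 3)*(y + 2)*(y + 3)*(y - 5)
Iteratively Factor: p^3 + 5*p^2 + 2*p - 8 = (p + 4)*(p^2 + p - 2) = (p + 2)*(p + 4)*(p - 1)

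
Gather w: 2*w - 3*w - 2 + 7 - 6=-w - 1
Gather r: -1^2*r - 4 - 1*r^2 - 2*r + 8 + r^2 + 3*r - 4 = 0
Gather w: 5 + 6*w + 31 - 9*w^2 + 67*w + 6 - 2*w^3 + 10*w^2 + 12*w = -2*w^3 + w^2 + 85*w + 42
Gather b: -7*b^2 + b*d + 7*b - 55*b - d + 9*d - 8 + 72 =-7*b^2 + b*(d - 48) + 8*d + 64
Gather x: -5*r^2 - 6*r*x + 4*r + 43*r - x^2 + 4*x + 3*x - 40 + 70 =-5*r^2 + 47*r - x^2 + x*(7 - 6*r) + 30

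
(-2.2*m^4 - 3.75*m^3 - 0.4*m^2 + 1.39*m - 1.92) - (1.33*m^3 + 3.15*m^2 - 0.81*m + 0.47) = -2.2*m^4 - 5.08*m^3 - 3.55*m^2 + 2.2*m - 2.39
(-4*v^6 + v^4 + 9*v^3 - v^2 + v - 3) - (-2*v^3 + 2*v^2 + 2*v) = -4*v^6 + v^4 + 11*v^3 - 3*v^2 - v - 3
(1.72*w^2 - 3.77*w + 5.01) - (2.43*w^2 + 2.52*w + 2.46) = -0.71*w^2 - 6.29*w + 2.55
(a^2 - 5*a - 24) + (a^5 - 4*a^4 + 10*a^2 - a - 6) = a^5 - 4*a^4 + 11*a^2 - 6*a - 30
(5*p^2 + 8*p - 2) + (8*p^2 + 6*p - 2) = 13*p^2 + 14*p - 4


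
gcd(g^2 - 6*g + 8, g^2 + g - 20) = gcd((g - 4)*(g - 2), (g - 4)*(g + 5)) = g - 4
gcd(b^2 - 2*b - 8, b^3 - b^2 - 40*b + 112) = b - 4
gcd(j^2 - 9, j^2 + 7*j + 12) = j + 3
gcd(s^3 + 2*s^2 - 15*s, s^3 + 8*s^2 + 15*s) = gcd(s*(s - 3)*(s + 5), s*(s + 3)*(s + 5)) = s^2 + 5*s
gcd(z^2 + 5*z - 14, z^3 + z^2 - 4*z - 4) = z - 2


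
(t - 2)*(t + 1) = t^2 - t - 2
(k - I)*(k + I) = k^2 + 1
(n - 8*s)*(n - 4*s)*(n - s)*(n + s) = n^4 - 12*n^3*s + 31*n^2*s^2 + 12*n*s^3 - 32*s^4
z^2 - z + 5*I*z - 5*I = (z - 1)*(z + 5*I)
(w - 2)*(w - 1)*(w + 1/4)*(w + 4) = w^4 + 5*w^3/4 - 39*w^2/4 + 11*w/2 + 2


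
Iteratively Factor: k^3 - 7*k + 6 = (k - 2)*(k^2 + 2*k - 3) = (k - 2)*(k + 3)*(k - 1)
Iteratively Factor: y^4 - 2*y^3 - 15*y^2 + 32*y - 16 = (y + 4)*(y^3 - 6*y^2 + 9*y - 4) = (y - 4)*(y + 4)*(y^2 - 2*y + 1) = (y - 4)*(y - 1)*(y + 4)*(y - 1)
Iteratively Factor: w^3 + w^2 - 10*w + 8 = (w + 4)*(w^2 - 3*w + 2) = (w - 2)*(w + 4)*(w - 1)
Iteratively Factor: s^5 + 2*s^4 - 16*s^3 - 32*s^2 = (s)*(s^4 + 2*s^3 - 16*s^2 - 32*s) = s*(s + 4)*(s^3 - 2*s^2 - 8*s) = s*(s + 2)*(s + 4)*(s^2 - 4*s) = s*(s - 4)*(s + 2)*(s + 4)*(s)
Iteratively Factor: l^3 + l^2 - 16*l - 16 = (l + 4)*(l^2 - 3*l - 4) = (l + 1)*(l + 4)*(l - 4)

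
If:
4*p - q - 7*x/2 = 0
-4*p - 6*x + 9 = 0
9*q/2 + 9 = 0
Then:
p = 39/76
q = -2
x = 22/19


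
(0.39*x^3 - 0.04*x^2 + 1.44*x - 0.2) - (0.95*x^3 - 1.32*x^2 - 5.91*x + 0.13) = -0.56*x^3 + 1.28*x^2 + 7.35*x - 0.33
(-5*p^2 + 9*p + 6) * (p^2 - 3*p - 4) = -5*p^4 + 24*p^3 - p^2 - 54*p - 24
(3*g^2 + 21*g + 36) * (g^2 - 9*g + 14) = 3*g^4 - 6*g^3 - 111*g^2 - 30*g + 504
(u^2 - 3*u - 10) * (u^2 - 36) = u^4 - 3*u^3 - 46*u^2 + 108*u + 360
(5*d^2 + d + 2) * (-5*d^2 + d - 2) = -25*d^4 - 19*d^2 - 4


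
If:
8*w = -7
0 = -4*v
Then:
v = 0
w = -7/8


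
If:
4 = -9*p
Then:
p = -4/9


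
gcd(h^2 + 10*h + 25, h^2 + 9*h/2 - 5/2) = h + 5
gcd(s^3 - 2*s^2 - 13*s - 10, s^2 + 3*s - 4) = 1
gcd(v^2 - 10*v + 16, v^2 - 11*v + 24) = v - 8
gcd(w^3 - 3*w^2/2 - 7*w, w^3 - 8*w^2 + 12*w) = w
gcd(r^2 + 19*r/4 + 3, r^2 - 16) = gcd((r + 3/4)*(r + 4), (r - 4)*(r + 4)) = r + 4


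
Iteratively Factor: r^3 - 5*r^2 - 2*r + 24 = (r - 3)*(r^2 - 2*r - 8) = (r - 4)*(r - 3)*(r + 2)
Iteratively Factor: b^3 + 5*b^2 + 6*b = (b)*(b^2 + 5*b + 6) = b*(b + 2)*(b + 3)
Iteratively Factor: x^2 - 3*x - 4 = (x - 4)*(x + 1)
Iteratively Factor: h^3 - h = (h + 1)*(h^2 - h) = (h - 1)*(h + 1)*(h)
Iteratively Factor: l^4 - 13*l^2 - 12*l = (l - 4)*(l^3 + 4*l^2 + 3*l) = l*(l - 4)*(l^2 + 4*l + 3) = l*(l - 4)*(l + 1)*(l + 3)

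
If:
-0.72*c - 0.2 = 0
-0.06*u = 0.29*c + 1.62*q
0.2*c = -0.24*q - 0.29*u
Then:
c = -0.28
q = 0.04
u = 0.16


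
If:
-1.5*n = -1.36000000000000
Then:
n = 0.91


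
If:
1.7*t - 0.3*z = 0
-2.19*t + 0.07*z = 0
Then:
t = 0.00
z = 0.00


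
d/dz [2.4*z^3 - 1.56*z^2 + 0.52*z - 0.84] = 7.2*z^2 - 3.12*z + 0.52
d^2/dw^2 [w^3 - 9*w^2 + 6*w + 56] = 6*w - 18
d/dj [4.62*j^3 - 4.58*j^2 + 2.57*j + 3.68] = 13.86*j^2 - 9.16*j + 2.57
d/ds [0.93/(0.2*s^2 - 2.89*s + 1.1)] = (2.6877 - 0.372*s)/(0.2*s^2 - 2.89*s + 1.1)^2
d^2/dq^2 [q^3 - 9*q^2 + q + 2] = 6*q - 18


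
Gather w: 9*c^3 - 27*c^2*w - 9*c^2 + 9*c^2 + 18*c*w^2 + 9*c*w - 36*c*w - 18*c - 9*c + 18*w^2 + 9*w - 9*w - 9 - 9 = 9*c^3 - 27*c + w^2*(18*c + 18) + w*(-27*c^2 - 27*c) - 18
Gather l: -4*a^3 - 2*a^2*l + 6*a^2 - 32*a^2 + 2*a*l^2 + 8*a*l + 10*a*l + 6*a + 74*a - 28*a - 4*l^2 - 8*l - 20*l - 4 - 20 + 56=-4*a^3 - 26*a^2 + 52*a + l^2*(2*a - 4) + l*(-2*a^2 + 18*a - 28) + 32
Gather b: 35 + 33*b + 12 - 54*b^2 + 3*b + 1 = -54*b^2 + 36*b + 48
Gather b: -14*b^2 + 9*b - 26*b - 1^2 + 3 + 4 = -14*b^2 - 17*b + 6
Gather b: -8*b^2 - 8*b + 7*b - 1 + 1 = -8*b^2 - b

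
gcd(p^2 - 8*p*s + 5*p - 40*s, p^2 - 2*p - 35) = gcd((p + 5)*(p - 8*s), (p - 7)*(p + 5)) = p + 5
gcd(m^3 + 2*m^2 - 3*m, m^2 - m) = m^2 - m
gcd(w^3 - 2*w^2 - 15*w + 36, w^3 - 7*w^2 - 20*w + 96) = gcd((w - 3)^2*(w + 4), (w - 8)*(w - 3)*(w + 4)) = w^2 + w - 12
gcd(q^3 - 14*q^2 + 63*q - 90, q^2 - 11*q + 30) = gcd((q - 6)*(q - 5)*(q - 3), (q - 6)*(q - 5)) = q^2 - 11*q + 30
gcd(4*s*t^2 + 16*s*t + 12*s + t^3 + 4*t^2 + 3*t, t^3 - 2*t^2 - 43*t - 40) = t + 1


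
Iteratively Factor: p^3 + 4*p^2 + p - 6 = (p + 3)*(p^2 + p - 2) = (p - 1)*(p + 3)*(p + 2)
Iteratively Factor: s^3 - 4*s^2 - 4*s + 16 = (s + 2)*(s^2 - 6*s + 8) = (s - 2)*(s + 2)*(s - 4)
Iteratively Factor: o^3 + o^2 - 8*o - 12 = (o + 2)*(o^2 - o - 6) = (o - 3)*(o + 2)*(o + 2)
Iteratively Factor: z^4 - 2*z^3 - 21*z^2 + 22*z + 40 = (z - 5)*(z^3 + 3*z^2 - 6*z - 8) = (z - 5)*(z + 1)*(z^2 + 2*z - 8) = (z - 5)*(z + 1)*(z + 4)*(z - 2)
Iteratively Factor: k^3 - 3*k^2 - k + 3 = (k - 3)*(k^2 - 1) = (k - 3)*(k - 1)*(k + 1)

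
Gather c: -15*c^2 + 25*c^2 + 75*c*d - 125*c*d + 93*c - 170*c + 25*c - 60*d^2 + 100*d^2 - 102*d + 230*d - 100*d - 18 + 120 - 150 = 10*c^2 + c*(-50*d - 52) + 40*d^2 + 28*d - 48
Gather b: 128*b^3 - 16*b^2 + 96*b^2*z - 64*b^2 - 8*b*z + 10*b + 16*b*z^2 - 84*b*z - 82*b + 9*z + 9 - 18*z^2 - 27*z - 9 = 128*b^3 + b^2*(96*z - 80) + b*(16*z^2 - 92*z - 72) - 18*z^2 - 18*z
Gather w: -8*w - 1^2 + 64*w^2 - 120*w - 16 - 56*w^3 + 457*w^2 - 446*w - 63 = -56*w^3 + 521*w^2 - 574*w - 80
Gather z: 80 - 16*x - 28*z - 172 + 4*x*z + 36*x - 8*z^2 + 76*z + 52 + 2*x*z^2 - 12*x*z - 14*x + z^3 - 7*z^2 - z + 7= 6*x + z^3 + z^2*(2*x - 15) + z*(47 - 8*x) - 33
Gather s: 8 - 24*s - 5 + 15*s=3 - 9*s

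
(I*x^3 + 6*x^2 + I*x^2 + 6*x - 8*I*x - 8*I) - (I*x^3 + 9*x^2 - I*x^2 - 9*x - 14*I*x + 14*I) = -3*x^2 + 2*I*x^2 + 15*x + 6*I*x - 22*I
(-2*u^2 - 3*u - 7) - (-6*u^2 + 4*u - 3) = 4*u^2 - 7*u - 4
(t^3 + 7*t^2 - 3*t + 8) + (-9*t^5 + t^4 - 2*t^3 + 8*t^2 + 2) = -9*t^5 + t^4 - t^3 + 15*t^2 - 3*t + 10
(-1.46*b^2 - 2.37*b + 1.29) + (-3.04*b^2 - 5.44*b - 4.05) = -4.5*b^2 - 7.81*b - 2.76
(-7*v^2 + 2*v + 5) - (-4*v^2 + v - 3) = -3*v^2 + v + 8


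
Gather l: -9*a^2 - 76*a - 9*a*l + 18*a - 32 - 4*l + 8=-9*a^2 - 58*a + l*(-9*a - 4) - 24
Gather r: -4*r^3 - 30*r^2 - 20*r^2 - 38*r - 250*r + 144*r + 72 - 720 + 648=-4*r^3 - 50*r^2 - 144*r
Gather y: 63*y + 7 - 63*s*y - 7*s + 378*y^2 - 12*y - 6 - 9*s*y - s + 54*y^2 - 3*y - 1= -8*s + 432*y^2 + y*(48 - 72*s)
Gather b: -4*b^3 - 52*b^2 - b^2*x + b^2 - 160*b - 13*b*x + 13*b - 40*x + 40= -4*b^3 + b^2*(-x - 51) + b*(-13*x - 147) - 40*x + 40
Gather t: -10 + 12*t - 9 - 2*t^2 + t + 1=-2*t^2 + 13*t - 18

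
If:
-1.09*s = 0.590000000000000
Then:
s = -0.54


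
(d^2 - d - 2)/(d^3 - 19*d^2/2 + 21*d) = 2*(d^2 - d - 2)/(d*(2*d^2 - 19*d + 42))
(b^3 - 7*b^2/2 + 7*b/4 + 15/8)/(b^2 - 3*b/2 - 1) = (b^2 - 4*b + 15/4)/(b - 2)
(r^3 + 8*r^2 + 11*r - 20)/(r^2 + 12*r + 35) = (r^2 + 3*r - 4)/(r + 7)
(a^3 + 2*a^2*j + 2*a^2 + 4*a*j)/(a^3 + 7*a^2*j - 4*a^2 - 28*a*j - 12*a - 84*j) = a*(a + 2*j)/(a^2 + 7*a*j - 6*a - 42*j)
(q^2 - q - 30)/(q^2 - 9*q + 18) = (q + 5)/(q - 3)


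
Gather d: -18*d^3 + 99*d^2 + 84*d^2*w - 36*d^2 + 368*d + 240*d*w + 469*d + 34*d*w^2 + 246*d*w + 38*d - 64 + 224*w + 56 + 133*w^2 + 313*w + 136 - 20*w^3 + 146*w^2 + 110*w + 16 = -18*d^3 + d^2*(84*w + 63) + d*(34*w^2 + 486*w + 875) - 20*w^3 + 279*w^2 + 647*w + 144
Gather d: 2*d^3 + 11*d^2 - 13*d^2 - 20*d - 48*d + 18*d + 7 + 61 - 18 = 2*d^3 - 2*d^2 - 50*d + 50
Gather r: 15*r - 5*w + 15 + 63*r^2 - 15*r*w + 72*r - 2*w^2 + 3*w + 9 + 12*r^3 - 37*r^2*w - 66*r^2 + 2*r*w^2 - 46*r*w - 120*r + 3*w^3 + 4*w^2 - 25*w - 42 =12*r^3 + r^2*(-37*w - 3) + r*(2*w^2 - 61*w - 33) + 3*w^3 + 2*w^2 - 27*w - 18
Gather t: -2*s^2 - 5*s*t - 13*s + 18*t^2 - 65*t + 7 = -2*s^2 - 13*s + 18*t^2 + t*(-5*s - 65) + 7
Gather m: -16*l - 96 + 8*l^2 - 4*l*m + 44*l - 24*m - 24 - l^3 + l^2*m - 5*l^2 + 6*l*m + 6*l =-l^3 + 3*l^2 + 34*l + m*(l^2 + 2*l - 24) - 120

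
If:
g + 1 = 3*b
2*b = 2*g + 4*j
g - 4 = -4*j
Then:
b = -3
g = -10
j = 7/2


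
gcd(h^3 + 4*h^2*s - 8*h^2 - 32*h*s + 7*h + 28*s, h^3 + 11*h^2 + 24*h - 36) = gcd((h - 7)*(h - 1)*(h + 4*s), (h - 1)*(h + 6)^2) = h - 1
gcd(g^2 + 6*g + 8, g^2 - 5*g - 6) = 1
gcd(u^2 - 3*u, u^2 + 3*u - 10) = 1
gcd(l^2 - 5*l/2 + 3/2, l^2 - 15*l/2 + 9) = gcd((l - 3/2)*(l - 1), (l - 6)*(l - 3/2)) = l - 3/2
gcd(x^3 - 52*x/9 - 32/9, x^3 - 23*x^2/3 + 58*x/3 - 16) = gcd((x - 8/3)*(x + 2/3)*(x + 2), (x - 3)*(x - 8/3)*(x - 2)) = x - 8/3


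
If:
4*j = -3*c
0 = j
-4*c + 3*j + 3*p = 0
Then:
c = 0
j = 0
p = 0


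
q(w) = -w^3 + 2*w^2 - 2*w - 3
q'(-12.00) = -482.00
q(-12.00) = 2037.00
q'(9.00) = -209.00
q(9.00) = -588.00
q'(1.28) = -1.80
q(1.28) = -4.38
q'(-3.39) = -50.04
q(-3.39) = 65.72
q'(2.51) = -10.86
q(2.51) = -11.23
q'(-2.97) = -40.34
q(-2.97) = 46.78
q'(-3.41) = -50.52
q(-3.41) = 66.73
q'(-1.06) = -9.61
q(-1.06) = 2.56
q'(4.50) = -44.75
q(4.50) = -62.62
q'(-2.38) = -28.51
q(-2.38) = 26.57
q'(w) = -3*w^2 + 4*w - 2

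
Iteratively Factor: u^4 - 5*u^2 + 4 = (u + 1)*(u^3 - u^2 - 4*u + 4) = (u + 1)*(u + 2)*(u^2 - 3*u + 2) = (u - 1)*(u + 1)*(u + 2)*(u - 2)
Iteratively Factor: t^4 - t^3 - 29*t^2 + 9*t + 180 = (t + 3)*(t^3 - 4*t^2 - 17*t + 60) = (t + 3)*(t + 4)*(t^2 - 8*t + 15) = (t - 5)*(t + 3)*(t + 4)*(t - 3)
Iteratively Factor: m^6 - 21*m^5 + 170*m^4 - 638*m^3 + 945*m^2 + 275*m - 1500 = (m - 3)*(m^5 - 18*m^4 + 116*m^3 - 290*m^2 + 75*m + 500) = (m - 3)*(m + 1)*(m^4 - 19*m^3 + 135*m^2 - 425*m + 500) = (m - 5)*(m - 3)*(m + 1)*(m^3 - 14*m^2 + 65*m - 100) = (m - 5)^2*(m - 3)*(m + 1)*(m^2 - 9*m + 20) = (m - 5)^3*(m - 3)*(m + 1)*(m - 4)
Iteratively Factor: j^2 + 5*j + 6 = (j + 2)*(j + 3)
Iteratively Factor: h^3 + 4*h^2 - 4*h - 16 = (h - 2)*(h^2 + 6*h + 8) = (h - 2)*(h + 4)*(h + 2)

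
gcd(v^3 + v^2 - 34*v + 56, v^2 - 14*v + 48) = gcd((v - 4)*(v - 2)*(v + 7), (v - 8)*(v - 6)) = 1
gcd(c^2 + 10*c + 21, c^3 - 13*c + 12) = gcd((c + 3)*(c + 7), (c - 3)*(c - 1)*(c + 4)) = 1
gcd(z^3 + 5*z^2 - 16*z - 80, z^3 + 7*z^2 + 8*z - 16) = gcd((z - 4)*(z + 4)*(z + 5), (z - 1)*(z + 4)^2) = z + 4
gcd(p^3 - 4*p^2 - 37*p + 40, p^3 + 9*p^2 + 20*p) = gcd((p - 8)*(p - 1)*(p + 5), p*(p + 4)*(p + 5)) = p + 5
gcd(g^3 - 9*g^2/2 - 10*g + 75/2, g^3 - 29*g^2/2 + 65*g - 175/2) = g^2 - 15*g/2 + 25/2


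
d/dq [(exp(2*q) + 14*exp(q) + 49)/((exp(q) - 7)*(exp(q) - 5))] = (-26*exp(2*q) - 28*exp(q) + 1078)*exp(q)/(exp(4*q) - 24*exp(3*q) + 214*exp(2*q) - 840*exp(q) + 1225)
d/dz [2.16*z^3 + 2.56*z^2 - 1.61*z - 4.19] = 6.48*z^2 + 5.12*z - 1.61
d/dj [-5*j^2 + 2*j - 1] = 2 - 10*j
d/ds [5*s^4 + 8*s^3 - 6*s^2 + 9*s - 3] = 20*s^3 + 24*s^2 - 12*s + 9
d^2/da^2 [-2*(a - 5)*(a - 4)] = -4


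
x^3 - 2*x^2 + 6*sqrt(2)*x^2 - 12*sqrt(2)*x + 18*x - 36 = (x - 2)*(x + 3*sqrt(2))^2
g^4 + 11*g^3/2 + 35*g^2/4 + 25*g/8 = g*(g + 1/2)*(g + 5/2)^2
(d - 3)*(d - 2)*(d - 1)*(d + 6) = d^4 - 25*d^2 + 60*d - 36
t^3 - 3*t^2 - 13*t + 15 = (t - 5)*(t - 1)*(t + 3)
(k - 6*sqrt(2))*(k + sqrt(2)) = k^2 - 5*sqrt(2)*k - 12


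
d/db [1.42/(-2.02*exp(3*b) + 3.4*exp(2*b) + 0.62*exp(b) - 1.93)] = (8.6052*exp(2*b) - 9.656*exp(b) - 0.8804)*exp(b)/(2.02*exp(3*b) - 3.4*exp(2*b) - 0.62*exp(b) + 1.93)^2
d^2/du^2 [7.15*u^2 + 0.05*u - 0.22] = 14.3000000000000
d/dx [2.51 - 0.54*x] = -0.540000000000000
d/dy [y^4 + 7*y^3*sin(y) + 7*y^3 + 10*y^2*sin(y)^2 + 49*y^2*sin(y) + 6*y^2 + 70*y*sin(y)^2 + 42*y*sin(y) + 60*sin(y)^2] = 7*y^3*cos(y) + 4*y^3 + 21*y^2*sin(y) + 10*y^2*sin(2*y) + 49*y^2*cos(y) + 21*y^2 + 20*y*sin(y)^2 + 98*y*sin(y) + 70*y*sin(2*y) + 42*y*cos(y) + 12*y + 70*sin(y)^2 + 42*sin(y) + 60*sin(2*y)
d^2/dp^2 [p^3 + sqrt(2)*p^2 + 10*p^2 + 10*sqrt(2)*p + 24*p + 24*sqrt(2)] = 6*p + 2*sqrt(2) + 20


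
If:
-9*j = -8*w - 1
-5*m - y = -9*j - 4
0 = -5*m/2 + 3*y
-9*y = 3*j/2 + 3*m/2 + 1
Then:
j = -502/1077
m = -12/359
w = -1865/2872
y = -10/359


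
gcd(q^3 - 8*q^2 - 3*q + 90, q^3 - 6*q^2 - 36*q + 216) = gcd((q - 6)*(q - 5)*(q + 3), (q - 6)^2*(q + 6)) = q - 6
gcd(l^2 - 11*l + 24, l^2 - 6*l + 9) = l - 3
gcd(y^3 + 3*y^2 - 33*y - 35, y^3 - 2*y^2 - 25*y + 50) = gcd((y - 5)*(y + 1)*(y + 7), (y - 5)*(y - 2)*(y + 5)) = y - 5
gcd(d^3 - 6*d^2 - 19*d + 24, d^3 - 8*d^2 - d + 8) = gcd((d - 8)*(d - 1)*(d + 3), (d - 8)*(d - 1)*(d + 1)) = d^2 - 9*d + 8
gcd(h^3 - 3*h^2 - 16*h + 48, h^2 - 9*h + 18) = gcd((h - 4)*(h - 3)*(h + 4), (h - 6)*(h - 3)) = h - 3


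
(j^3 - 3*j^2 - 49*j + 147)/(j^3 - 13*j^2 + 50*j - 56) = (j^2 + 4*j - 21)/(j^2 - 6*j + 8)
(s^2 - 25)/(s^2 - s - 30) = (s - 5)/(s - 6)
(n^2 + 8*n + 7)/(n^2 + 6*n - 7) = (n + 1)/(n - 1)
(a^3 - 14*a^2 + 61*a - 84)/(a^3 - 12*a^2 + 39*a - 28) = (a - 3)/(a - 1)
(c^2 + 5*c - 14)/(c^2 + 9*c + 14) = (c - 2)/(c + 2)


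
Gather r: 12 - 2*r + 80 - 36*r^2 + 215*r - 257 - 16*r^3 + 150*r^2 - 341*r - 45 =-16*r^3 + 114*r^2 - 128*r - 210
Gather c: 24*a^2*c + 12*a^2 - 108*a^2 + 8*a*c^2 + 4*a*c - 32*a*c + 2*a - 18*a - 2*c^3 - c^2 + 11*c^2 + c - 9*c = -96*a^2 - 16*a - 2*c^3 + c^2*(8*a + 10) + c*(24*a^2 - 28*a - 8)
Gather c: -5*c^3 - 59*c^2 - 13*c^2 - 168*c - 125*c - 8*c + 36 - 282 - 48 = -5*c^3 - 72*c^2 - 301*c - 294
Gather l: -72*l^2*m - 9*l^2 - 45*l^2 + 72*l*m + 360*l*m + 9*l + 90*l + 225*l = l^2*(-72*m - 54) + l*(432*m + 324)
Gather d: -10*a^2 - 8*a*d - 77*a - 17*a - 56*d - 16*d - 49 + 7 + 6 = -10*a^2 - 94*a + d*(-8*a - 72) - 36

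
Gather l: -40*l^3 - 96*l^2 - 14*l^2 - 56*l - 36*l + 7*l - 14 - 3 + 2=-40*l^3 - 110*l^2 - 85*l - 15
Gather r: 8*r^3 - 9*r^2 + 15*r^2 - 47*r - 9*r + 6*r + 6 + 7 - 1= 8*r^3 + 6*r^2 - 50*r + 12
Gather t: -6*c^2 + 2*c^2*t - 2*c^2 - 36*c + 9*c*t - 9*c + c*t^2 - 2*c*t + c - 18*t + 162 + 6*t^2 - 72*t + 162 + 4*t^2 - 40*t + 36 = -8*c^2 - 44*c + t^2*(c + 10) + t*(2*c^2 + 7*c - 130) + 360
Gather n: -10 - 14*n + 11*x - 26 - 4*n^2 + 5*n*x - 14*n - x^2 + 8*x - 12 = -4*n^2 + n*(5*x - 28) - x^2 + 19*x - 48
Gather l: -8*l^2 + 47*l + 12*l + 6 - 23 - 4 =-8*l^2 + 59*l - 21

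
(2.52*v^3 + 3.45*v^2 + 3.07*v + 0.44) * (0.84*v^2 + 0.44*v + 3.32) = 2.1168*v^5 + 4.0068*v^4 + 12.4632*v^3 + 13.1744*v^2 + 10.386*v + 1.4608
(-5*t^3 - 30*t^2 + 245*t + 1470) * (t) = -5*t^4 - 30*t^3 + 245*t^2 + 1470*t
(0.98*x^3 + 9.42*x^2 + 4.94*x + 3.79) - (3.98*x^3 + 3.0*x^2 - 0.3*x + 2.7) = -3.0*x^3 + 6.42*x^2 + 5.24*x + 1.09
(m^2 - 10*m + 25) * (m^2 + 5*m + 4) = m^4 - 5*m^3 - 21*m^2 + 85*m + 100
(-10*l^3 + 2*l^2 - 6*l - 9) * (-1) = 10*l^3 - 2*l^2 + 6*l + 9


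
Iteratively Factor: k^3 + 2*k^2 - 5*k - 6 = (k - 2)*(k^2 + 4*k + 3) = (k - 2)*(k + 1)*(k + 3)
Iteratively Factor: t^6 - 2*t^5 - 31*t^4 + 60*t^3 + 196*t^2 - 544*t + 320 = (t + 4)*(t^5 - 6*t^4 - 7*t^3 + 88*t^2 - 156*t + 80) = (t - 1)*(t + 4)*(t^4 - 5*t^3 - 12*t^2 + 76*t - 80) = (t - 5)*(t - 1)*(t + 4)*(t^3 - 12*t + 16) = (t - 5)*(t - 2)*(t - 1)*(t + 4)*(t^2 + 2*t - 8) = (t - 5)*(t - 2)*(t - 1)*(t + 4)^2*(t - 2)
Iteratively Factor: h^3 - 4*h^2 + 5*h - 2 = (h - 2)*(h^2 - 2*h + 1) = (h - 2)*(h - 1)*(h - 1)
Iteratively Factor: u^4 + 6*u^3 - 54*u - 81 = (u + 3)*(u^3 + 3*u^2 - 9*u - 27) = (u - 3)*(u + 3)*(u^2 + 6*u + 9) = (u - 3)*(u + 3)^2*(u + 3)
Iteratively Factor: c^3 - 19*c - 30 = (c + 3)*(c^2 - 3*c - 10) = (c + 2)*(c + 3)*(c - 5)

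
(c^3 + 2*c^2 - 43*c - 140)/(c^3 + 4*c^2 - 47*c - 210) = (c + 4)/(c + 6)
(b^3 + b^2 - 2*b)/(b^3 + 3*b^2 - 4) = b/(b + 2)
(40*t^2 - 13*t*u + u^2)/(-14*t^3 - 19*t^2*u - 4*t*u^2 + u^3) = (-40*t^2 + 13*t*u - u^2)/(14*t^3 + 19*t^2*u + 4*t*u^2 - u^3)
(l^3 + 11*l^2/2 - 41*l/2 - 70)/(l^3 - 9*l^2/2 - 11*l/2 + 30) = (l + 7)/(l - 3)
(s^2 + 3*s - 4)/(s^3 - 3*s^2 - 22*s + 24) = 1/(s - 6)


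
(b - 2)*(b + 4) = b^2 + 2*b - 8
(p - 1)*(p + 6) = p^2 + 5*p - 6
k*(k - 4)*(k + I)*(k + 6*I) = k^4 - 4*k^3 + 7*I*k^3 - 6*k^2 - 28*I*k^2 + 24*k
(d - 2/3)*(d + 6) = d^2 + 16*d/3 - 4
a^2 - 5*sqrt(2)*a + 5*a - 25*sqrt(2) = (a + 5)*(a - 5*sqrt(2))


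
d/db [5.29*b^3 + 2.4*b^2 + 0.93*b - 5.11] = 15.87*b^2 + 4.8*b + 0.93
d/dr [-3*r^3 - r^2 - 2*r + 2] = -9*r^2 - 2*r - 2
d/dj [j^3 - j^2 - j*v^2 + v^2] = 3*j^2 - 2*j - v^2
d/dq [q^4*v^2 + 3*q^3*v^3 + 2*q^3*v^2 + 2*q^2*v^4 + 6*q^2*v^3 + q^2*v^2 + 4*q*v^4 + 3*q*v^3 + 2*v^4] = v^2*(4*q^3 + 9*q^2*v + 6*q^2 + 4*q*v^2 + 12*q*v + 2*q + 4*v^2 + 3*v)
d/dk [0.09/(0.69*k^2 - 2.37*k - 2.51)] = (0.2133 - 0.1242*k)/(-0.69*k^2 + 2.37*k + 2.51)^2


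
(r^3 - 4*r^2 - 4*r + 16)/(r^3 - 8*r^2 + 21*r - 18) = (r^2 - 2*r - 8)/(r^2 - 6*r + 9)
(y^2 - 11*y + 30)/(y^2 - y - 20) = (y - 6)/(y + 4)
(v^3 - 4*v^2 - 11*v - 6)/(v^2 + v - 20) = (v^3 - 4*v^2 - 11*v - 6)/(v^2 + v - 20)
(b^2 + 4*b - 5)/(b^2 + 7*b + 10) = (b - 1)/(b + 2)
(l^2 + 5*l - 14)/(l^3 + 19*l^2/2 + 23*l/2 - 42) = 2*(l - 2)/(2*l^2 + 5*l - 12)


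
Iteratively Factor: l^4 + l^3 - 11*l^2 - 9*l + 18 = (l - 1)*(l^3 + 2*l^2 - 9*l - 18) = (l - 1)*(l + 3)*(l^2 - l - 6) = (l - 3)*(l - 1)*(l + 3)*(l + 2)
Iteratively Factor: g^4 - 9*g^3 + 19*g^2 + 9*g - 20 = (g - 5)*(g^3 - 4*g^2 - g + 4) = (g - 5)*(g + 1)*(g^2 - 5*g + 4) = (g - 5)*(g - 4)*(g + 1)*(g - 1)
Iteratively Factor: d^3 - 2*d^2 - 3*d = (d - 3)*(d^2 + d) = (d - 3)*(d + 1)*(d)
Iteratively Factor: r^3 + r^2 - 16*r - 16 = (r + 4)*(r^2 - 3*r - 4) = (r + 1)*(r + 4)*(r - 4)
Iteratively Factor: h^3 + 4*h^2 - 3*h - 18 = (h - 2)*(h^2 + 6*h + 9) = (h - 2)*(h + 3)*(h + 3)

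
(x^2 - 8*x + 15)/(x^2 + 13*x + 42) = (x^2 - 8*x + 15)/(x^2 + 13*x + 42)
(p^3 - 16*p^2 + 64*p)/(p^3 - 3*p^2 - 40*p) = (p - 8)/(p + 5)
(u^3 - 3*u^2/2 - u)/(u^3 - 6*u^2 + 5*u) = (u^2 - 3*u/2 - 1)/(u^2 - 6*u + 5)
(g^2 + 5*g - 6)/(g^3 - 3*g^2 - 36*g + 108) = (g - 1)/(g^2 - 9*g + 18)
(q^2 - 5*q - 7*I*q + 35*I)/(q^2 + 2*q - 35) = (q - 7*I)/(q + 7)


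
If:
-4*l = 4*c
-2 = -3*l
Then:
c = -2/3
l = 2/3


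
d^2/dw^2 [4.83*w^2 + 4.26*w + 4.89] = 9.66000000000000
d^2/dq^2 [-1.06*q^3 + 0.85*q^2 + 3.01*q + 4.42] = 1.7 - 6.36*q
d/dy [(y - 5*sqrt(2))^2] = 2*y - 10*sqrt(2)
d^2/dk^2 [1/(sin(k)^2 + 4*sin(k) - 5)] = -(4*sin(k)^3 + 16*sin(k)^2 + 46*sin(k) + 42)/((sin(k) - 1)^2*(sin(k) + 5)^3)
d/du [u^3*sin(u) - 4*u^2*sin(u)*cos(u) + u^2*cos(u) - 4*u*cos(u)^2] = u^3*cos(u) + 2*u^2*sin(u) - 8*u^2*cos(u)^2 + 4*u^2 + 2*u*cos(u) - 4*cos(u)^2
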